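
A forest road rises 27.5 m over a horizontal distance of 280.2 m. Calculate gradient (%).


Formula: Gradient = rise / run * 100
Gradient = 27.5 / 280.2 * 100 = 9.8%

9.8


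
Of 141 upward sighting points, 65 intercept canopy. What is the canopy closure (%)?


Formula: Canopy closure = covered points / total points * 100
Closure = 65 / 141 * 100
Closure = 0.461 * 100 = 46.1%

46.1


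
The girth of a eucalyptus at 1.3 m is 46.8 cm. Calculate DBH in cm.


Formula: DBH = C / pi
DBH = 46.8 / pi
pi = 3.14159...
DBH = 14.9 cm

14.9


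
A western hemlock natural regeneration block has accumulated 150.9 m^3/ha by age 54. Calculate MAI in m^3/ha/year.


Formula: MAI = Total Volume / Stand Age
MAI = 150.9 m^3/ha / 54 years
MAI = 2.79 m^3/ha/year

2.79


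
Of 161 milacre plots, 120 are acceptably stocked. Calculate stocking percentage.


Formula: Stocking % = stocked plots / total plots * 100
Stocking = 120 / 161 * 100
Stocking = 0.7453 * 100 = 74.5%

74.5


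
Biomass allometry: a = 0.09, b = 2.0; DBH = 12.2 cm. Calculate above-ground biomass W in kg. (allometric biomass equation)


Formula: W = a * DBH^b  (allometric power law)
DBH^b = 12.2^2.0 = 148.84
W = 0.09 * 148.84 = 13.4 kg

13.4


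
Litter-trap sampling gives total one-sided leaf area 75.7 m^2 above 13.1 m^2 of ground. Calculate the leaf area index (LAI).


Formula: LAI = total leaf area / ground area  (dimensionless)
LAI = 75.7 m^2 / 13.1 m^2
LAI = 5.78

5.78


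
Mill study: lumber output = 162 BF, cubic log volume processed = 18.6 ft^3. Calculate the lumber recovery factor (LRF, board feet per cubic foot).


Formula: LRF = Lumber Output (BF) / Log Input (ft^3)
LRF = 162 BF / 18.6 ft^3
LRF = 8.71 BF/ft^3

8.71


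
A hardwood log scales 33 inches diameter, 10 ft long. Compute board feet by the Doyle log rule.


Doyle: BF = (D - 4)^2 * L / 16
Adjusted diameter = 33 - 4 = 29 in
(D-4)^2 = 29^2 = 841
BF = 841 * 10 / 16 = 526 BF

526


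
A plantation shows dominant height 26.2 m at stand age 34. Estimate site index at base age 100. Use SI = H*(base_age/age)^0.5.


Formula: SI = H_dom * (base_age / age)^0.5
Age ratio = 100 / 34 = 2.94118
sqrt(age_ratio) = 1.71499
SI = 26.2 * 1.71499 = 44.9 m

44.9


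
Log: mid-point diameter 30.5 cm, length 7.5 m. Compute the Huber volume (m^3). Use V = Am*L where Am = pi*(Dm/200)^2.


Huber: V = Am * L,  Am = pi*(Dm/200)^2
Am = pi*(30.5/200)^2 = 0.073062 m^2
V = 0.073062*7.5 = 0.548 m^3

0.548


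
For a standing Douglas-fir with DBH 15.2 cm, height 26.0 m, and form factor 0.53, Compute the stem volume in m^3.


Formula: V = pi * (DBH/200)^2 * H * ff
Radius = DBH/200 = 15.2/200 = 0.076 m
Radius^2 = 0.076^2 = 0.005776 m^2
V = pi * 0.005776 * 26.0 * 0.53
V = 0.25 m^3

0.25


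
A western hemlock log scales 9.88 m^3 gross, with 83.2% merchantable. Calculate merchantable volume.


Formula: MV = V_total * (merchantable_pct / 100)
Merchantable fraction = 83.2% / 100 = 0.832
MV = 9.88 m^3 * 0.832 = 8.22 m^3

8.22


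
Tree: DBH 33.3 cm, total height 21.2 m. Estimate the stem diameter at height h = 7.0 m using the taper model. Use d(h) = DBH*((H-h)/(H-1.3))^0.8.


Taper: d(h) = DBH * ((H - h) / (H - 1.3))^0.8
Numerator = H - h = 21.2 - 7.0 = 14.2 m
Denominator = H - 1.3 = 21.2 - 1.3 = 19.9 m
Ratio = 14.2 / 19.9 = 0.71357
d = 33.3 * 0.71357^0.8 = 25.4 cm

25.4


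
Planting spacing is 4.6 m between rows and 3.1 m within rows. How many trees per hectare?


Formula: TPH = 10000 m^2/ha / (spacing_x * spacing_y)
Area per tree = 4.6 m * 3.1 m = 14.26 m^2
TPH = 10000 / 14.26 = 701 trees/ha

701


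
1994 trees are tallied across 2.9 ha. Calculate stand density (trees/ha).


Formula: Stand Density = N_trees / Area_ha
Density = 1994 trees / 2.9 ha
Density = 688 trees/ha

688


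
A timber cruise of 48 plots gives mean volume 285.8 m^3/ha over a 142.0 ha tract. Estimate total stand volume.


Formula: Total Volume = Mean Volume per ha * Total Area
Total Volume = 285.8 m^3/ha * 142.0 ha
Total Volume = 40584 m^3

40584


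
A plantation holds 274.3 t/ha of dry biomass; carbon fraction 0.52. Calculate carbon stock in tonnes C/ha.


Formula: Carbon Stock = Biomass * Carbon Fraction
C = 274.3 t/ha * 0.52
C = 142.6 t C/ha

142.6


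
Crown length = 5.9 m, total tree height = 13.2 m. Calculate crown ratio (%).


Formula: Crown Ratio = (Crown Length / Total Height) * 100
CR = (5.9 m / 13.2 m) * 100
CR = 0.447 * 100 = 44.7%

44.7


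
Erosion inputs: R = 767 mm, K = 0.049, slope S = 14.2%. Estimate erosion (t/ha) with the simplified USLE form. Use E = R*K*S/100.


Formula: E = R * K * S / 100  (simplified USLE)
R * K = 767 * 0.049 = 37.583
E = 37.583 * 14.2 / 100 = 5.34 t/ha

5.34


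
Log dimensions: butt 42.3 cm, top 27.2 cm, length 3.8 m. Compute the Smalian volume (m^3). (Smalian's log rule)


Smalian: V = (A1 + A2)/2 * L,  A = pi*(D/200)^2
A1 = pi*(42.3/200)^2 = 0.140531 m^2
A2 = pi*(27.2/200)^2 = 0.058107 m^2
V = (0.140531+0.058107)/2*3.8 = 0.3774 m^3

0.3774


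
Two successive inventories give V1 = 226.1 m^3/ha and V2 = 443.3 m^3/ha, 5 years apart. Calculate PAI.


Formula: PAI = (V_T2 - V_T1) / (T2 - T1)
Volume increment = 443.3 - 226.1 = 217.2 m^3/ha
PAI = 217.2 / 5 = 43.44 m^3/ha/year

43.44


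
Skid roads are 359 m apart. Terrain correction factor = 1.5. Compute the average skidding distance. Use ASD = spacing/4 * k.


Formula: ASD = (spacing / 4) * correction
Uncorrected distance = spacing / 4 = 359 / 4 = 89.75 m
ASD = 89.75 * 1.5 = 135 m

135


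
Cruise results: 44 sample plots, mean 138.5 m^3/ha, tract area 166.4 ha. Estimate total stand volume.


Formula: Total Volume = Mean Volume per ha * Total Area
Total Volume = 138.5 m^3/ha * 166.4 ha
Total Volume = 23046 m^3

23046


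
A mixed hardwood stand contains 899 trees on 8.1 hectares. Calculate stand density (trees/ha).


Formula: Stand Density = N_trees / Area_ha
Density = 899 trees / 8.1 ha
Density = 111 trees/ha

111


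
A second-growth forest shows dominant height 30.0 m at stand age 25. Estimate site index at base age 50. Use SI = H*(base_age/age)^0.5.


Formula: SI = H_dom * (base_age / age)^0.5
Age ratio = 50 / 25 = 2.0
sqrt(age_ratio) = 1.41421
SI = 30.0 * 1.41421 = 42.4 m

42.4


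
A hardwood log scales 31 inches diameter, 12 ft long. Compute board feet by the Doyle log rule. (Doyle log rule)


Doyle: BF = (D - 4)^2 * L / 16
Adjusted diameter = 31 - 4 = 27 in
(D-4)^2 = 27^2 = 729
BF = 729 * 12 / 16 = 547 BF

547


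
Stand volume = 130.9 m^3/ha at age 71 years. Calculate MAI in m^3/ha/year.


Formula: MAI = Total Volume / Stand Age
MAI = 130.9 m^3/ha / 71 years
MAI = 1.84 m^3/ha/year

1.84


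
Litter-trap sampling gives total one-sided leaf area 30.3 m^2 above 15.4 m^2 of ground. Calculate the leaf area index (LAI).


Formula: LAI = total leaf area / ground area  (dimensionless)
LAI = 30.3 m^2 / 15.4 m^2
LAI = 1.97

1.97


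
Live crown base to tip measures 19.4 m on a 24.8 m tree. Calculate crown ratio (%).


Formula: Crown Ratio = (Crown Length / Total Height) * 100
CR = (19.4 m / 24.8 m) * 100
CR = 0.7823 * 100 = 78.2%

78.2


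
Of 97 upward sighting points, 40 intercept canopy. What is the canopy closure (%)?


Formula: Canopy closure = covered points / total points * 100
Closure = 40 / 97 * 100
Closure = 0.4124 * 100 = 41.2%

41.2


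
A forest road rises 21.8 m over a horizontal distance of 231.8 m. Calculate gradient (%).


Formula: Gradient = rise / run * 100
Gradient = 21.8 / 231.8 * 100 = 9.4%

9.4


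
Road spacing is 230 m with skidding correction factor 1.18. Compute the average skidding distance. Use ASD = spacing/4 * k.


Formula: ASD = (spacing / 4) * correction
Uncorrected distance = spacing / 4 = 230 / 4 = 57.5 m
ASD = 57.5 * 1.18 = 68 m

68


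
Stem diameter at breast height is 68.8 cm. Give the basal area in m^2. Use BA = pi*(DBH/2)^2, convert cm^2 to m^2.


Formula: BA = pi * (DBH/2)^2 / 10000  (cm^2 to m^2)
Radius = DBH/2 = 68.8/2 = 34.4 cm
BA = pi * 34.4^2 / 10000
   = 3717.6351 cm^2 / 10000
   = 0.3718 m^2

0.3718


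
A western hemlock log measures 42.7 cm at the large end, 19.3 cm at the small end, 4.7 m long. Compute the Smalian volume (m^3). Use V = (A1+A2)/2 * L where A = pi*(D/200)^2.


Smalian: V = (A1 + A2)/2 * L,  A = pi*(D/200)^2
A1 = pi*(42.7/200)^2 = 0.143201 m^2
A2 = pi*(19.3/200)^2 = 0.029255 m^2
V = (0.143201+0.029255)/2*4.7 = 0.4053 m^3

0.4053


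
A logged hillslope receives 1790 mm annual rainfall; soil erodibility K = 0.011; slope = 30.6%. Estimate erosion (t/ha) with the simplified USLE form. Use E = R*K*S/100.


Formula: E = R * K * S / 100  (simplified USLE)
R * K = 1790 * 0.011 = 19.69
E = 19.69 * 30.6 / 100 = 6.03 t/ha

6.03


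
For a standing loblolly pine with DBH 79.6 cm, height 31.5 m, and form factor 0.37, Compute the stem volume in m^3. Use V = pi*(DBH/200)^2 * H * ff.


Formula: V = pi * (DBH/200)^2 * H * ff
Radius = DBH/200 = 79.6/200 = 0.398 m
Radius^2 = 0.398^2 = 0.158404 m^2
V = pi * 0.158404 * 31.5 * 0.37
V = 5.8 m^3

5.8


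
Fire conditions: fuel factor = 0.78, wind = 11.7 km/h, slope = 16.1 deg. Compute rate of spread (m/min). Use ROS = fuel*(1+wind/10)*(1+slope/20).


Formula: ROS = fuel * (1 + wind/10) * (1 + slope/20)
Wind factor = 1 + 11.7/10 = 2.17
Slope factor = 1 + 16.1/20 = 1.805
ROS = 0.78 * 2.17 * 1.805 = 3.06 m/min

3.06


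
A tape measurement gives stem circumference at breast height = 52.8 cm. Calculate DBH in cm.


Formula: DBH = C / pi
DBH = 52.8 / pi
pi = 3.14159...
DBH = 16.8 cm

16.8


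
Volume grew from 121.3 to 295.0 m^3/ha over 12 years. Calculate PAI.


Formula: PAI = (V_T2 - V_T1) / (T2 - T1)
Volume increment = 295.0 - 121.3 = 173.7 m^3/ha
PAI = 173.7 / 12 = 14.48 m^3/ha/year

14.48


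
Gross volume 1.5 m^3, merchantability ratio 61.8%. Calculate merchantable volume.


Formula: MV = V_total * (merchantable_pct / 100)
Merchantable fraction = 61.8% / 100 = 0.618
MV = 1.5 m^3 * 0.618 = 0.927 m^3

0.927


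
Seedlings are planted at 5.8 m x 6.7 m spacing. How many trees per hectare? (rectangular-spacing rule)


Formula: TPH = 10000 m^2/ha / (spacing_x * spacing_y)
Area per tree = 5.8 m * 6.7 m = 38.86 m^2
TPH = 10000 / 38.86 = 257 trees/ha

257


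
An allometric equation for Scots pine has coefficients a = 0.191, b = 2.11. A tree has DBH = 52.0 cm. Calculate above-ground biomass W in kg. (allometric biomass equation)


Formula: W = a * DBH^b  (allometric power law)
DBH^b = 52.0^2.11 = 4176.0631
W = 0.191 * 4176.0631 = 797.6 kg

797.6


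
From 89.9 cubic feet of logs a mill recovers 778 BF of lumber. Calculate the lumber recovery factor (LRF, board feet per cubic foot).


Formula: LRF = Lumber Output (BF) / Log Input (ft^3)
LRF = 778 BF / 89.9 ft^3
LRF = 8.65 BF/ft^3

8.65


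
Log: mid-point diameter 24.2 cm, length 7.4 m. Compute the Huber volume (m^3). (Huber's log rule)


Huber: V = Am * L,  Am = pi*(Dm/200)^2
Am = pi*(24.2/200)^2 = 0.045996 m^2
V = 0.045996*7.4 = 0.3404 m^3

0.3404


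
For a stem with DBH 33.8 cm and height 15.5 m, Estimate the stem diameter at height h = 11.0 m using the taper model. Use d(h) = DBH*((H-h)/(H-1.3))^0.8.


Taper: d(h) = DBH * ((H - h) / (H - 1.3))^0.8
Numerator = H - h = 15.5 - 11.0 = 4.5 m
Denominator = H - 1.3 = 15.5 - 1.3 = 14.2 m
Ratio = 4.5 / 14.2 = 0.3169
d = 33.8 * 0.3169^0.8 = 13.5 cm

13.5


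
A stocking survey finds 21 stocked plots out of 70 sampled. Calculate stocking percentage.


Formula: Stocking % = stocked plots / total plots * 100
Stocking = 21 / 70 * 100
Stocking = 0.3 * 100 = 30.0%

30.0


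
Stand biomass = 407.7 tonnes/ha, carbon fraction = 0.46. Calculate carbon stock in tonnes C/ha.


Formula: Carbon Stock = Biomass * Carbon Fraction
C = 407.7 t/ha * 0.46
C = 187.5 t C/ha

187.5


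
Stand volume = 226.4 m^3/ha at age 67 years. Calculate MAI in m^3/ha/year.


Formula: MAI = Total Volume / Stand Age
MAI = 226.4 m^3/ha / 67 years
MAI = 3.38 m^3/ha/year

3.38


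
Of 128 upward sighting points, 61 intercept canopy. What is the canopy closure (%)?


Formula: Canopy closure = covered points / total points * 100
Closure = 61 / 128 * 100
Closure = 0.4766 * 100 = 47.7%

47.7


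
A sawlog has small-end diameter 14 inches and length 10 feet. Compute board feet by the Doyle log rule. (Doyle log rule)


Doyle: BF = (D - 4)^2 * L / 16
Adjusted diameter = 14 - 4 = 10 in
(D-4)^2 = 10^2 = 100
BF = 100 * 10 / 16 = 63 BF

63


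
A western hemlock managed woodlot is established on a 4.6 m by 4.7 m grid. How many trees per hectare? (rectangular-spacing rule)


Formula: TPH = 10000 m^2/ha / (spacing_x * spacing_y)
Area per tree = 4.6 m * 4.7 m = 21.62 m^2
TPH = 10000 / 21.62 = 463 trees/ha

463


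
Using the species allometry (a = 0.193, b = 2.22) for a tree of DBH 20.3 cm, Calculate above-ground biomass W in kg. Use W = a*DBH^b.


Formula: W = a * DBH^b  (allometric power law)
DBH^b = 20.3^2.22 = 799.1737
W = 0.193 * 799.1737 = 154.2 kg

154.2


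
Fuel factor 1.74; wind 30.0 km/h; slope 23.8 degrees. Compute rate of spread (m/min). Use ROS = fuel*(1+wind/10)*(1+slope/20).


Formula: ROS = fuel * (1 + wind/10) * (1 + slope/20)
Wind factor = 1 + 30.0/10 = 4.0
Slope factor = 1 + 23.8/20 = 2.19
ROS = 1.74 * 4.0 * 2.19 = 15.24 m/min

15.24


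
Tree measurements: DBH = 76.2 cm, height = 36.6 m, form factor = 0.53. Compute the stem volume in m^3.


Formula: V = pi * (DBH/200)^2 * H * ff
Radius = DBH/200 = 76.2/200 = 0.381 m
Radius^2 = 0.381^2 = 0.145161 m^2
V = pi * 0.145161 * 36.6 * 0.53
V = 8.846 m^3

8.846


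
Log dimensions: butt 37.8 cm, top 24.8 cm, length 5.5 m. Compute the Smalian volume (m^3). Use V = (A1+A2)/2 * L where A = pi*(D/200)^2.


Smalian: V = (A1 + A2)/2 * L,  A = pi*(D/200)^2
A1 = pi*(37.8/200)^2 = 0.112221 m^2
A2 = pi*(24.8/200)^2 = 0.048305 m^2
V = (0.112221+0.048305)/2*5.5 = 0.4414 m^3

0.4414


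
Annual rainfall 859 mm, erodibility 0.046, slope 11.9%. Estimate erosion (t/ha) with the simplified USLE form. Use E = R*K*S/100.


Formula: E = R * K * S / 100  (simplified USLE)
R * K = 859 * 0.046 = 39.514
E = 39.514 * 11.9 / 100 = 4.7 t/ha

4.7


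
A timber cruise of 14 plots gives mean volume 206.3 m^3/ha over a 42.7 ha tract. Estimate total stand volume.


Formula: Total Volume = Mean Volume per ha * Total Area
Total Volume = 206.3 m^3/ha * 42.7 ha
Total Volume = 8809 m^3

8809


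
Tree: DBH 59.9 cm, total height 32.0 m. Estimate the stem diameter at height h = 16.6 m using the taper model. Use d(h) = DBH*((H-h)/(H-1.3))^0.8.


Taper: d(h) = DBH * ((H - h) / (H - 1.3))^0.8
Numerator = H - h = 32.0 - 16.6 = 15.4 m
Denominator = H - 1.3 = 32.0 - 1.3 = 30.7 m
Ratio = 15.4 / 30.7 = 0.50163
d = 59.9 * 0.50163^0.8 = 34.5 cm

34.5


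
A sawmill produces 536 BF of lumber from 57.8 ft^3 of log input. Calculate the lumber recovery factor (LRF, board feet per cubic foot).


Formula: LRF = Lumber Output (BF) / Log Input (ft^3)
LRF = 536 BF / 57.8 ft^3
LRF = 9.27 BF/ft^3

9.27


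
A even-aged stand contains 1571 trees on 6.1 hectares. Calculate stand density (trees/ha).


Formula: Stand Density = N_trees / Area_ha
Density = 1571 trees / 6.1 ha
Density = 258 trees/ha

258


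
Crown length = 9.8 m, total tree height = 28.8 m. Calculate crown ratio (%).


Formula: Crown Ratio = (Crown Length / Total Height) * 100
CR = (9.8 m / 28.8 m) * 100
CR = 0.3403 * 100 = 34.0%

34.0


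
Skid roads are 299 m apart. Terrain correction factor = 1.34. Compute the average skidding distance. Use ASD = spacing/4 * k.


Formula: ASD = (spacing / 4) * correction
Uncorrected distance = spacing / 4 = 299 / 4 = 74.75 m
ASD = 74.75 * 1.34 = 100 m

100


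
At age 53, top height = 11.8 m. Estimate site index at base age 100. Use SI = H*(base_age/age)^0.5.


Formula: SI = H_dom * (base_age / age)^0.5
Age ratio = 100 / 53 = 1.88679
sqrt(age_ratio) = 1.37361
SI = 11.8 * 1.37361 = 16.2 m

16.2


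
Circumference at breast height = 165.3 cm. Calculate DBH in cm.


Formula: DBH = C / pi
DBH = 165.3 / pi
pi = 3.14159...
DBH = 52.6 cm

52.6


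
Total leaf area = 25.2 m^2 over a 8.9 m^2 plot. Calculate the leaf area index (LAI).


Formula: LAI = total leaf area / ground area  (dimensionless)
LAI = 25.2 m^2 / 8.9 m^2
LAI = 2.83

2.83


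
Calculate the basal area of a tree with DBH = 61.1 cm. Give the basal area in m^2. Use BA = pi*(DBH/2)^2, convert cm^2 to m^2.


Formula: BA = pi * (DBH/2)^2 / 10000  (cm^2 to m^2)
Radius = DBH/2 = 61.1/2 = 30.55 cm
BA = pi * 30.55^2 / 10000
   = 2932.0563 cm^2 / 10000
   = 0.2932 m^2

0.2932


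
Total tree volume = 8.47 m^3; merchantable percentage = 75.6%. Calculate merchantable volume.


Formula: MV = V_total * (merchantable_pct / 100)
Merchantable fraction = 75.6% / 100 = 0.756
MV = 8.47 m^3 * 0.756 = 6.403 m^3

6.403


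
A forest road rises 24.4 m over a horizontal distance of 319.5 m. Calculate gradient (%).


Formula: Gradient = rise / run * 100
Gradient = 24.4 / 319.5 * 100 = 7.6%

7.6


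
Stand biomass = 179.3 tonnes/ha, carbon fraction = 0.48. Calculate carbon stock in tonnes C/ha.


Formula: Carbon Stock = Biomass * Carbon Fraction
C = 179.3 t/ha * 0.48
C = 86.1 t C/ha

86.1


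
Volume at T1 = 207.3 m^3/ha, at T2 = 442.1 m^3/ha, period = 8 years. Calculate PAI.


Formula: PAI = (V_T2 - V_T1) / (T2 - T1)
Volume increment = 442.1 - 207.3 = 234.8 m^3/ha
PAI = 234.8 / 8 = 29.35 m^3/ha/year

29.35


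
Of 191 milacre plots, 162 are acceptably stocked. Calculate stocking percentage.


Formula: Stocking % = stocked plots / total plots * 100
Stocking = 162 / 191 * 100
Stocking = 0.8482 * 100 = 84.8%

84.8


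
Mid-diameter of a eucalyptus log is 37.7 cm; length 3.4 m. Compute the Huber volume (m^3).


Huber: V = Am * L,  Am = pi*(Dm/200)^2
Am = pi*(37.7/200)^2 = 0.111628 m^2
V = 0.111628*3.4 = 0.3795 m^3

0.3795


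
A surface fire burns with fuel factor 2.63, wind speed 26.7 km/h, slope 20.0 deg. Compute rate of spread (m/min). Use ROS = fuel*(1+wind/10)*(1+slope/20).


Formula: ROS = fuel * (1 + wind/10) * (1 + slope/20)
Wind factor = 1 + 26.7/10 = 3.67
Slope factor = 1 + 20.0/20 = 2.0
ROS = 2.63 * 3.67 * 2.0 = 19.3 m/min

19.3


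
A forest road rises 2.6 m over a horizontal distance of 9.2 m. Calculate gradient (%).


Formula: Gradient = rise / run * 100
Gradient = 2.6 / 9.2 * 100 = 28.3%

28.3


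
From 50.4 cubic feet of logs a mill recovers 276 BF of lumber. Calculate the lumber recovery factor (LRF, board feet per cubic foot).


Formula: LRF = Lumber Output (BF) / Log Input (ft^3)
LRF = 276 BF / 50.4 ft^3
LRF = 5.48 BF/ft^3

5.48


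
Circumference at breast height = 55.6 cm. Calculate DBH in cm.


Formula: DBH = C / pi
DBH = 55.6 / pi
pi = 3.14159...
DBH = 17.7 cm

17.7


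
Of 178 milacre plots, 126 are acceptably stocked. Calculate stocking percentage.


Formula: Stocking % = stocked plots / total plots * 100
Stocking = 126 / 178 * 100
Stocking = 0.7079 * 100 = 70.8%

70.8


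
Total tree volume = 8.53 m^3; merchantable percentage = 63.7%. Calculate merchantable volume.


Formula: MV = V_total * (merchantable_pct / 100)
Merchantable fraction = 63.7% / 100 = 0.637
MV = 8.53 m^3 * 0.637 = 5.434 m^3

5.434


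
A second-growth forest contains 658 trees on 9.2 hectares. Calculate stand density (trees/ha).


Formula: Stand Density = N_trees / Area_ha
Density = 658 trees / 9.2 ha
Density = 72 trees/ha

72


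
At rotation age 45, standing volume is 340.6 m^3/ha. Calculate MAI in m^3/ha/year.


Formula: MAI = Total Volume / Stand Age
MAI = 340.6 m^3/ha / 45 years
MAI = 7.57 m^3/ha/year

7.57


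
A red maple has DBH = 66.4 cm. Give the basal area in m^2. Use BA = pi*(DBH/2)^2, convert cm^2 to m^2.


Formula: BA = pi * (DBH/2)^2 / 10000  (cm^2 to m^2)
Radius = DBH/2 = 66.4/2 = 33.2 cm
BA = pi * 33.2^2 / 10000
   = 3462.7891 cm^2 / 10000
   = 0.3463 m^2

0.3463


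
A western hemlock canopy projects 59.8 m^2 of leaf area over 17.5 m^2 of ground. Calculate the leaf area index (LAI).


Formula: LAI = total leaf area / ground area  (dimensionless)
LAI = 59.8 m^2 / 17.5 m^2
LAI = 3.42

3.42


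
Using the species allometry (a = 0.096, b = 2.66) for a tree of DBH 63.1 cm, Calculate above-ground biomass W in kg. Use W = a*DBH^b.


Formula: W = a * DBH^b  (allometric power law)
DBH^b = 63.1^2.66 = 61387.2383
W = 0.096 * 61387.2383 = 5893.2 kg

5893.2


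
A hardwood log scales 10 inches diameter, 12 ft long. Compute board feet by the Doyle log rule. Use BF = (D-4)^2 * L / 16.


Doyle: BF = (D - 4)^2 * L / 16
Adjusted diameter = 10 - 4 = 6 in
(D-4)^2 = 6^2 = 36
BF = 36 * 12 / 16 = 27 BF

27


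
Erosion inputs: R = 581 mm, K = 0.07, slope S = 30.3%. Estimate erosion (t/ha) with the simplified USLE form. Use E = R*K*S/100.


Formula: E = R * K * S / 100  (simplified USLE)
R * K = 581 * 0.07 = 40.67
E = 40.67 * 30.3 / 100 = 12.32 t/ha

12.32


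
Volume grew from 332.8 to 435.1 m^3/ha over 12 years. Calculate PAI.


Formula: PAI = (V_T2 - V_T1) / (T2 - T1)
Volume increment = 435.1 - 332.8 = 102.3 m^3/ha
PAI = 102.3 / 12 = 8.53 m^3/ha/year

8.53


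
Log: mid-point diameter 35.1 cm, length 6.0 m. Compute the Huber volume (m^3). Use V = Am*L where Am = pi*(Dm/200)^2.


Huber: V = Am * L,  Am = pi*(Dm/200)^2
Am = pi*(35.1/200)^2 = 0.096762 m^2
V = 0.096762*6.0 = 0.5806 m^3

0.5806


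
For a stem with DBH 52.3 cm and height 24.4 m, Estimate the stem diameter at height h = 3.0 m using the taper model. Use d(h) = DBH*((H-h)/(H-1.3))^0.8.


Taper: d(h) = DBH * ((H - h) / (H - 1.3))^0.8
Numerator = H - h = 24.4 - 3.0 = 21.4 m
Denominator = H - 1.3 = 24.4 - 1.3 = 23.1 m
Ratio = 21.4 / 23.1 = 0.92641
d = 52.3 * 0.92641^0.8 = 49.2 cm

49.2


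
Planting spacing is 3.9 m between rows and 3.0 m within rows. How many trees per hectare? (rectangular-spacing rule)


Formula: TPH = 10000 m^2/ha / (spacing_x * spacing_y)
Area per tree = 3.9 m * 3.0 m = 11.7 m^2
TPH = 10000 / 11.7 = 855 trees/ha

855


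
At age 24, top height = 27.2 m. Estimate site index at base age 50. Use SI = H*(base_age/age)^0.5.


Formula: SI = H_dom * (base_age / age)^0.5
Age ratio = 50 / 24 = 2.08333
sqrt(age_ratio) = 1.44338
SI = 27.2 * 1.44338 = 39.3 m

39.3


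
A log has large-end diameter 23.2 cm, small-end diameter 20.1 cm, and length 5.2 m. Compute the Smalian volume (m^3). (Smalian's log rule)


Smalian: V = (A1 + A2)/2 * L,  A = pi*(D/200)^2
A1 = pi*(23.2/200)^2 = 0.042273 m^2
A2 = pi*(20.1/200)^2 = 0.031731 m^2
V = (0.042273+0.031731)/2*5.2 = 0.1924 m^3

0.1924


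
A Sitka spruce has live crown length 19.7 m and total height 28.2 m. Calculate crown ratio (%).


Formula: Crown Ratio = (Crown Length / Total Height) * 100
CR = (19.7 m / 28.2 m) * 100
CR = 0.6986 * 100 = 69.9%

69.9


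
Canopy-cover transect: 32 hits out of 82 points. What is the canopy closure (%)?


Formula: Canopy closure = covered points / total points * 100
Closure = 32 / 82 * 100
Closure = 0.3902 * 100 = 39.0%

39.0


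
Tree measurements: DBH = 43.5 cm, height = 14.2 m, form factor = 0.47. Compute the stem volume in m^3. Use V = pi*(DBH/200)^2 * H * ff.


Formula: V = pi * (DBH/200)^2 * H * ff
Radius = DBH/200 = 43.5/200 = 0.2175 m
Radius^2 = 0.2175^2 = 0.04730625 m^2
V = pi * 0.04730625 * 14.2 * 0.47
V = 0.992 m^3

0.992


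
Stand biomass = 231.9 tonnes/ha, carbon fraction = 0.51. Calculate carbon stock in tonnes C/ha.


Formula: Carbon Stock = Biomass * Carbon Fraction
C = 231.9 t/ha * 0.51
C = 118.3 t C/ha

118.3


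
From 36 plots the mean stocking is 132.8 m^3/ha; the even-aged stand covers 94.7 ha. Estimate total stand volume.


Formula: Total Volume = Mean Volume per ha * Total Area
Total Volume = 132.8 m^3/ha * 94.7 ha
Total Volume = 12576 m^3

12576


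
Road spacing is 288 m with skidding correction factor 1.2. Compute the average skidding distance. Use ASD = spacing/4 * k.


Formula: ASD = (spacing / 4) * correction
Uncorrected distance = spacing / 4 = 288 / 4 = 72 m
ASD = 72 * 1.2 = 86 m

86


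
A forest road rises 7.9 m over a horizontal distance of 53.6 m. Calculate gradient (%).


Formula: Gradient = rise / run * 100
Gradient = 7.9 / 53.6 * 100 = 14.7%

14.7


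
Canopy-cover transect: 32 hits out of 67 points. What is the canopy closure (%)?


Formula: Canopy closure = covered points / total points * 100
Closure = 32 / 67 * 100
Closure = 0.4776 * 100 = 47.8%

47.8


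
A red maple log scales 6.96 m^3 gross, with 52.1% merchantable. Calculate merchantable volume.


Formula: MV = V_total * (merchantable_pct / 100)
Merchantable fraction = 52.1% / 100 = 0.521
MV = 6.96 m^3 * 0.521 = 3.626 m^3

3.626


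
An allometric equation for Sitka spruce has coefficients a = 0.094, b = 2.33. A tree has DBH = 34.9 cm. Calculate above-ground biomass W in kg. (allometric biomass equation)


Formula: W = a * DBH^b  (allometric power law)
DBH^b = 34.9^2.33 = 3933.537
W = 0.094 * 3933.537 = 369.8 kg

369.8


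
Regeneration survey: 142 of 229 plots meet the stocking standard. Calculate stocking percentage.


Formula: Stocking % = stocked plots / total plots * 100
Stocking = 142 / 229 * 100
Stocking = 0.6201 * 100 = 62.0%

62.0


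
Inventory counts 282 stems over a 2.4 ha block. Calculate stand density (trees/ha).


Formula: Stand Density = N_trees / Area_ha
Density = 282 trees / 2.4 ha
Density = 118 trees/ha

118


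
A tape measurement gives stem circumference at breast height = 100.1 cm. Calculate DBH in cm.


Formula: DBH = C / pi
DBH = 100.1 / pi
pi = 3.14159...
DBH = 31.9 cm

31.9


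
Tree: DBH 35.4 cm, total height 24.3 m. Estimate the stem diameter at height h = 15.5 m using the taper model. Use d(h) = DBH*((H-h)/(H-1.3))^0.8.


Taper: d(h) = DBH * ((H - h) / (H - 1.3))^0.8
Numerator = H - h = 24.3 - 15.5 = 8.8 m
Denominator = H - 1.3 = 24.3 - 1.3 = 23.0 m
Ratio = 8.8 / 23.0 = 0.38261
d = 35.4 * 0.38261^0.8 = 16.4 cm

16.4


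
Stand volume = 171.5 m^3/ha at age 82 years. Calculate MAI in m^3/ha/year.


Formula: MAI = Total Volume / Stand Age
MAI = 171.5 m^3/ha / 82 years
MAI = 2.09 m^3/ha/year

2.09


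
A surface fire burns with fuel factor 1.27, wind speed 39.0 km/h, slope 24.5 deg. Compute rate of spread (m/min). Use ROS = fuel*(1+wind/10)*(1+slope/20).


Formula: ROS = fuel * (1 + wind/10) * (1 + slope/20)
Wind factor = 1 + 39.0/10 = 4.9
Slope factor = 1 + 24.5/20 = 2.225
ROS = 1.27 * 4.9 * 2.225 = 13.85 m/min

13.85


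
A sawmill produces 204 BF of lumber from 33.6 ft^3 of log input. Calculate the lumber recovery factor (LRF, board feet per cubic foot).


Formula: LRF = Lumber Output (BF) / Log Input (ft^3)
LRF = 204 BF / 33.6 ft^3
LRF = 6.07 BF/ft^3

6.07


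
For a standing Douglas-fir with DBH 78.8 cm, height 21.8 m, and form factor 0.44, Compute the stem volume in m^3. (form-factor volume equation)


Formula: V = pi * (DBH/200)^2 * H * ff
Radius = DBH/200 = 78.8/200 = 0.394 m
Radius^2 = 0.394^2 = 0.155236 m^2
V = pi * 0.155236 * 21.8 * 0.44
V = 4.678 m^3

4.678


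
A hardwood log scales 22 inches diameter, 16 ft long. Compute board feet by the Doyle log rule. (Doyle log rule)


Doyle: BF = (D - 4)^2 * L / 16
Adjusted diameter = 22 - 4 = 18 in
(D-4)^2 = 18^2 = 324
BF = 324 * 16 / 16 = 324 BF

324


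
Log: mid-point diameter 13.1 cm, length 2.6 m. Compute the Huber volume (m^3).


Huber: V = Am * L,  Am = pi*(Dm/200)^2
Am = pi*(13.1/200)^2 = 0.013478 m^2
V = 0.013478*2.6 = 0.035 m^3

0.035


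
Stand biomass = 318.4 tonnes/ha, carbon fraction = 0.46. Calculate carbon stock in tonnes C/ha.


Formula: Carbon Stock = Biomass * Carbon Fraction
C = 318.4 t/ha * 0.46
C = 146.5 t C/ha

146.5


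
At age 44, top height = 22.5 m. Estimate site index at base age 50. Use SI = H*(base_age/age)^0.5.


Formula: SI = H_dom * (base_age / age)^0.5
Age ratio = 50 / 44 = 1.13636
sqrt(age_ratio) = 1.066
SI = 22.5 * 1.066 = 24.0 m

24.0


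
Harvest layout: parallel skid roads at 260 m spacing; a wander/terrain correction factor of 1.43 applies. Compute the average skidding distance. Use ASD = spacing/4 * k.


Formula: ASD = (spacing / 4) * correction
Uncorrected distance = spacing / 4 = 260 / 4 = 65 m
ASD = 65 * 1.43 = 93 m

93


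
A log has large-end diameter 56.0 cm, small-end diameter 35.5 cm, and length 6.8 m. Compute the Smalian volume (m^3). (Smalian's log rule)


Smalian: V = (A1 + A2)/2 * L,  A = pi*(D/200)^2
A1 = pi*(56.0/200)^2 = 0.246301 m^2
A2 = pi*(35.5/200)^2 = 0.09898 m^2
V = (0.246301+0.09898)/2*6.8 = 1.174 m^3

1.174


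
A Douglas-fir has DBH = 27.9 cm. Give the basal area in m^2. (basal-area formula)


Formula: BA = pi * (DBH/2)^2 / 10000  (cm^2 to m^2)
Radius = DBH/2 = 27.9/2 = 13.95 cm
BA = pi * 13.95^2 / 10000
   = 611.3618 cm^2 / 10000
   = 0.0611 m^2

0.0611


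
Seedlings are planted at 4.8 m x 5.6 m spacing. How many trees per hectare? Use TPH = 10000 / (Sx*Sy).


Formula: TPH = 10000 m^2/ha / (spacing_x * spacing_y)
Area per tree = 4.8 m * 5.6 m = 26.88 m^2
TPH = 10000 / 26.88 = 372 trees/ha

372


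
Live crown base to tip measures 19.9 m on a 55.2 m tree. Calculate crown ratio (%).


Formula: Crown Ratio = (Crown Length / Total Height) * 100
CR = (19.9 m / 55.2 m) * 100
CR = 0.3605 * 100 = 36.1%

36.1


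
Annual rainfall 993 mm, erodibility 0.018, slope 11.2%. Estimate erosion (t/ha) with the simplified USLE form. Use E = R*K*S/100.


Formula: E = R * K * S / 100  (simplified USLE)
R * K = 993 * 0.018 = 17.874
E = 17.874 * 11.2 / 100 = 2.0 t/ha

2.0


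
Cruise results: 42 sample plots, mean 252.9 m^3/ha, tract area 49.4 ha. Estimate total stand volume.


Formula: Total Volume = Mean Volume per ha * Total Area
Total Volume = 252.9 m^3/ha * 49.4 ha
Total Volume = 12493 m^3

12493


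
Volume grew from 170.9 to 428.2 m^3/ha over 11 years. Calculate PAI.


Formula: PAI = (V_T2 - V_T1) / (T2 - T1)
Volume increment = 428.2 - 170.9 = 257.3 m^3/ha
PAI = 257.3 / 11 = 23.39 m^3/ha/year

23.39


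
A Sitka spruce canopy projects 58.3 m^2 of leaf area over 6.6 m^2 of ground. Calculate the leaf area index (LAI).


Formula: LAI = total leaf area / ground area  (dimensionless)
LAI = 58.3 m^2 / 6.6 m^2
LAI = 8.83

8.83


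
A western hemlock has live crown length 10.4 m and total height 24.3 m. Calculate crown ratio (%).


Formula: Crown Ratio = (Crown Length / Total Height) * 100
CR = (10.4 m / 24.3 m) * 100
CR = 0.428 * 100 = 42.8%

42.8


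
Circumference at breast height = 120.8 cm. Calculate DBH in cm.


Formula: DBH = C / pi
DBH = 120.8 / pi
pi = 3.14159...
DBH = 38.5 cm

38.5


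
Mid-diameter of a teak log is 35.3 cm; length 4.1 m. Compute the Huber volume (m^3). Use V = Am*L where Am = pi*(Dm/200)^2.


Huber: V = Am * L,  Am = pi*(Dm/200)^2
Am = pi*(35.3/200)^2 = 0.097868 m^2
V = 0.097868*4.1 = 0.4013 m^3

0.4013


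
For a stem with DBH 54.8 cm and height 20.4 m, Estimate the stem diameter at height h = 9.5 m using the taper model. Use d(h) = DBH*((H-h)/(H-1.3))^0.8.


Taper: d(h) = DBH * ((H - h) / (H - 1.3))^0.8
Numerator = H - h = 20.4 - 9.5 = 10.9 m
Denominator = H - 1.3 = 20.4 - 1.3 = 19.1 m
Ratio = 10.9 / 19.1 = 0.57068
d = 54.8 * 0.57068^0.8 = 35.0 cm

35.0


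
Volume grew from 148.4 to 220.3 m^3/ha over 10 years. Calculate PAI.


Formula: PAI = (V_T2 - V_T1) / (T2 - T1)
Volume increment = 220.3 - 148.4 = 71.9 m^3/ha
PAI = 71.9 / 10 = 7.19 m^3/ha/year

7.19


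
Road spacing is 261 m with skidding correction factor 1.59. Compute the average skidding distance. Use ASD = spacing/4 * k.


Formula: ASD = (spacing / 4) * correction
Uncorrected distance = spacing / 4 = 261 / 4 = 65.25 m
ASD = 65.25 * 1.59 = 104 m

104


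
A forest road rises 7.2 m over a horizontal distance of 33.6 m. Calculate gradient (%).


Formula: Gradient = rise / run * 100
Gradient = 7.2 / 33.6 * 100 = 21.4%

21.4


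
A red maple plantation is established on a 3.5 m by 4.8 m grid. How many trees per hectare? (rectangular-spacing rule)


Formula: TPH = 10000 m^2/ha / (spacing_x * spacing_y)
Area per tree = 3.5 m * 4.8 m = 16.8 m^2
TPH = 10000 / 16.8 = 595 trees/ha

595


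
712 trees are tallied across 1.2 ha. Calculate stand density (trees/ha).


Formula: Stand Density = N_trees / Area_ha
Density = 712 trees / 1.2 ha
Density = 593 trees/ha

593


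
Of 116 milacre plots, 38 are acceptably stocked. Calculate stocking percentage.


Formula: Stocking % = stocked plots / total plots * 100
Stocking = 38 / 116 * 100
Stocking = 0.3276 * 100 = 32.8%

32.8


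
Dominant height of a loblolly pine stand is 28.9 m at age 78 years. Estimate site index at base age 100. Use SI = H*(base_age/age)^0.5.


Formula: SI = H_dom * (base_age / age)^0.5
Age ratio = 100 / 78 = 1.28205
sqrt(age_ratio) = 1.13228
SI = 28.9 * 1.13228 = 32.7 m

32.7


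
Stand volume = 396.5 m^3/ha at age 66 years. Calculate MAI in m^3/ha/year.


Formula: MAI = Total Volume / Stand Age
MAI = 396.5 m^3/ha / 66 years
MAI = 6.01 m^3/ha/year

6.01


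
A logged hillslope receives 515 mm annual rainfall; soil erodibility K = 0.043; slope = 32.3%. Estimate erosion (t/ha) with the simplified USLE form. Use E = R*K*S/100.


Formula: E = R * K * S / 100  (simplified USLE)
R * K = 515 * 0.043 = 22.145
E = 22.145 * 32.3 / 100 = 7.15 t/ha

7.15


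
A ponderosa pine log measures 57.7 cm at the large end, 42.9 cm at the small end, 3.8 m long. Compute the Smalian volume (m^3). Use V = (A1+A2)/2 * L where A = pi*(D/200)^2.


Smalian: V = (A1 + A2)/2 * L,  A = pi*(D/200)^2
A1 = pi*(57.7/200)^2 = 0.261482 m^2
A2 = pi*(42.9/200)^2 = 0.144545 m^2
V = (0.261482+0.144545)/2*3.8 = 0.7715 m^3

0.7715


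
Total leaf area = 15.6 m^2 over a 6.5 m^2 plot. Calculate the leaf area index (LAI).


Formula: LAI = total leaf area / ground area  (dimensionless)
LAI = 15.6 m^2 / 6.5 m^2
LAI = 2.4

2.4


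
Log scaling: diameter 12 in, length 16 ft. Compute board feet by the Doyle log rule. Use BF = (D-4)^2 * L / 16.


Doyle: BF = (D - 4)^2 * L / 16
Adjusted diameter = 12 - 4 = 8 in
(D-4)^2 = 8^2 = 64
BF = 64 * 16 / 16 = 64 BF

64


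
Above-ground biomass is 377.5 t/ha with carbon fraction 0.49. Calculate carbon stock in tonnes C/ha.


Formula: Carbon Stock = Biomass * Carbon Fraction
C = 377.5 t/ha * 0.49
C = 185.0 t C/ha

185.0


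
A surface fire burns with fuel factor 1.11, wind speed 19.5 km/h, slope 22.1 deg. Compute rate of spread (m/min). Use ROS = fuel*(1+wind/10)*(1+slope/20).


Formula: ROS = fuel * (1 + wind/10) * (1 + slope/20)
Wind factor = 1 + 19.5/10 = 2.95
Slope factor = 1 + 22.1/20 = 2.105
ROS = 1.11 * 2.95 * 2.105 = 6.89 m/min

6.89


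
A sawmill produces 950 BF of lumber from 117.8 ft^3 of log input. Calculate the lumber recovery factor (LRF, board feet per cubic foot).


Formula: LRF = Lumber Output (BF) / Log Input (ft^3)
LRF = 950 BF / 117.8 ft^3
LRF = 8.06 BF/ft^3

8.06


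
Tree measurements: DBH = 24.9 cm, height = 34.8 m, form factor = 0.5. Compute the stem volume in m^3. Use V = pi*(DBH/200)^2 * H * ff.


Formula: V = pi * (DBH/200)^2 * H * ff
Radius = DBH/200 = 24.9/200 = 0.1245 m
Radius^2 = 0.1245^2 = 0.01550025 m^2
V = pi * 0.01550025 * 34.8 * 0.5
V = 0.847 m^3

0.847


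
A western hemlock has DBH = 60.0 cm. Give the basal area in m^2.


Formula: BA = pi * (DBH/2)^2 / 10000  (cm^2 to m^2)
Radius = DBH/2 = 60.0/2 = 30.0 cm
BA = pi * 30.0^2 / 10000
   = 2827.4334 cm^2 / 10000
   = 0.2827 m^2

0.2827


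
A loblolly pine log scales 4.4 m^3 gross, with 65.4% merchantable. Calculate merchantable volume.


Formula: MV = V_total * (merchantable_pct / 100)
Merchantable fraction = 65.4% / 100 = 0.654
MV = 4.4 m^3 * 0.654 = 2.878 m^3

2.878


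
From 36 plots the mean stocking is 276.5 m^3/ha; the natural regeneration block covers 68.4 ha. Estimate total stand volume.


Formula: Total Volume = Mean Volume per ha * Total Area
Total Volume = 276.5 m^3/ha * 68.4 ha
Total Volume = 18913 m^3

18913


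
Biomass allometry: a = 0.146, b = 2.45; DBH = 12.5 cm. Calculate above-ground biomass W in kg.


Formula: W = a * DBH^b  (allometric power law)
DBH^b = 12.5^2.45 = 486.8885
W = 0.146 * 486.8885 = 71.1 kg

71.1


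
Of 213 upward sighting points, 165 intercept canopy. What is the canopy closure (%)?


Formula: Canopy closure = covered points / total points * 100
Closure = 165 / 213 * 100
Closure = 0.7746 * 100 = 77.5%

77.5


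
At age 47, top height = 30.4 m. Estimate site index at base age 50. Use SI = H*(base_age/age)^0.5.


Formula: SI = H_dom * (base_age / age)^0.5
Age ratio = 50 / 47 = 1.06383
sqrt(age_ratio) = 1.03142
SI = 30.4 * 1.03142 = 31.4 m

31.4


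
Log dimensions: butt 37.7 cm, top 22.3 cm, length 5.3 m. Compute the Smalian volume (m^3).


Smalian: V = (A1 + A2)/2 * L,  A = pi*(D/200)^2
A1 = pi*(37.7/200)^2 = 0.111628 m^2
A2 = pi*(22.3/200)^2 = 0.039057 m^2
V = (0.111628+0.039057)/2*5.3 = 0.3993 m^3

0.3993


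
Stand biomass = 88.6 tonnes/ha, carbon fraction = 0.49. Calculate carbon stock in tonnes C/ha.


Formula: Carbon Stock = Biomass * Carbon Fraction
C = 88.6 t/ha * 0.49
C = 43.4 t C/ha

43.4


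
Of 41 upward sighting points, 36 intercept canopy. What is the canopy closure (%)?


Formula: Canopy closure = covered points / total points * 100
Closure = 36 / 41 * 100
Closure = 0.878 * 100 = 87.8%

87.8


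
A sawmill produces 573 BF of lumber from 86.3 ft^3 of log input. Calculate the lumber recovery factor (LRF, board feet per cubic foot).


Formula: LRF = Lumber Output (BF) / Log Input (ft^3)
LRF = 573 BF / 86.3 ft^3
LRF = 6.64 BF/ft^3

6.64


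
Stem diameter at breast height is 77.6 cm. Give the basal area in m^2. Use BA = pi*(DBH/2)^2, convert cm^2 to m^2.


Formula: BA = pi * (DBH/2)^2 / 10000  (cm^2 to m^2)
Radius = DBH/2 = 77.6/2 = 38.8 cm
BA = pi * 38.8^2 / 10000
   = 4729.4792 cm^2 / 10000
   = 0.4729 m^2

0.4729


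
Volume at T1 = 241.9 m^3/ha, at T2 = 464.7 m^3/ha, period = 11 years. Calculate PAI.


Formula: PAI = (V_T2 - V_T1) / (T2 - T1)
Volume increment = 464.7 - 241.9 = 222.8 m^3/ha
PAI = 222.8 / 11 = 20.25 m^3/ha/year

20.25


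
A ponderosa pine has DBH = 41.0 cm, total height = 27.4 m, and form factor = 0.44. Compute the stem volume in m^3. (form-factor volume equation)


Formula: V = pi * (DBH/200)^2 * H * ff
Radius = DBH/200 = 41.0/200 = 0.205 m
Radius^2 = 0.205^2 = 0.042025 m^2
V = pi * 0.042025 * 27.4 * 0.44
V = 1.592 m^3

1.592


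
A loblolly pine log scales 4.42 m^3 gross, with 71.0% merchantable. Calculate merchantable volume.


Formula: MV = V_total * (merchantable_pct / 100)
Merchantable fraction = 71.0% / 100 = 0.71
MV = 4.42 m^3 * 0.71 = 3.138 m^3

3.138


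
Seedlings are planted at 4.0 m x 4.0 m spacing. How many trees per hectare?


Formula: TPH = 10000 m^2/ha / (spacing_x * spacing_y)
Area per tree = 4.0 m * 4.0 m = 16.0 m^2
TPH = 10000 / 16.0 = 625 trees/ha

625


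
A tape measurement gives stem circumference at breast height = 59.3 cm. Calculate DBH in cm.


Formula: DBH = C / pi
DBH = 59.3 / pi
pi = 3.14159...
DBH = 18.9 cm

18.9


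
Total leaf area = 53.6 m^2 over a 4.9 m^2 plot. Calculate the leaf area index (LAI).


Formula: LAI = total leaf area / ground area  (dimensionless)
LAI = 53.6 m^2 / 4.9 m^2
LAI = 10.94

10.94


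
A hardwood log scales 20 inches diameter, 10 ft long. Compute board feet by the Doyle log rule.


Doyle: BF = (D - 4)^2 * L / 16
Adjusted diameter = 20 - 4 = 16 in
(D-4)^2 = 16^2 = 256
BF = 256 * 10 / 16 = 160 BF

160


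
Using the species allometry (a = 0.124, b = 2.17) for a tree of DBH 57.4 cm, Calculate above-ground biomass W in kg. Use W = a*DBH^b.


Formula: W = a * DBH^b  (allometric power law)
DBH^b = 57.4^2.17 = 6559.0178
W = 0.124 * 6559.0178 = 813.3 kg

813.3
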